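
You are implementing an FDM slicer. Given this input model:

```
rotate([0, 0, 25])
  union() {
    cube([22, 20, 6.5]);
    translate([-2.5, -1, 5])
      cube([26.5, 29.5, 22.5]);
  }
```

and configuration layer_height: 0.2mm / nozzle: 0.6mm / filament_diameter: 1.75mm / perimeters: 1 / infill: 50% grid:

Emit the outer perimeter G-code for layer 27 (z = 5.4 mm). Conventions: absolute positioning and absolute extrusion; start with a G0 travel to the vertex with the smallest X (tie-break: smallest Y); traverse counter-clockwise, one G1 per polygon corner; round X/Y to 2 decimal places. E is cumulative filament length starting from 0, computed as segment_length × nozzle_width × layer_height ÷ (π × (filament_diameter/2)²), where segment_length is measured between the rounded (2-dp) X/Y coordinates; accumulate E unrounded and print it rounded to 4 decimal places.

At z = 5.4 mm: the cube is present — its section is the full 22×20 rectangle; the cube at (-2.5, -1) (footprint 26.5×29.5) is included at this height; Merging all regions: the 22×20 cube lies entirely inside the 26.5×29.5 cube at (-2.5, -1), so the union is just the 26.5×29.5 cube at (-2.5, -1) — 1 connected region; (rotated 25° about Z; rotation is an isometry so areas/perimeters/island counts are preserved). The outline is a single polygon with 4 vertices. Extrusion per mm of travel: 0.6 × 0.2 / (π × 0.875²) = 0.049890. Accumulating E over each segment gives final E = 5.5869.

G0 X-14.31 Y24.77 Z5.40
G1 X-1.84 Y-1.96 E1.4715
G1 X22.17 Y9.24 E2.7933
G1 X9.71 Y35.97 E4.2647
G1 X-14.31 Y24.77 E5.5869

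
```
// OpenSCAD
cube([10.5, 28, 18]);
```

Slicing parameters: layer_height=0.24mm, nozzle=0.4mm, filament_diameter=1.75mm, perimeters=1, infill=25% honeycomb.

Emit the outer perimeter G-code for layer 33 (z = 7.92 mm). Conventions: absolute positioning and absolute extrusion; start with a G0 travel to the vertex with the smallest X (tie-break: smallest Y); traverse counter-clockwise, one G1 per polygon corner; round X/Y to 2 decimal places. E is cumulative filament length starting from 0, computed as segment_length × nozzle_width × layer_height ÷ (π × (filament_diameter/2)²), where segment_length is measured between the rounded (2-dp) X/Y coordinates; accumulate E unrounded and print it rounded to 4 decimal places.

G0 X0.00 Y0.00 Z7.92
G1 X10.50 Y0.00 E0.4191
G1 X10.50 Y28.00 E1.5366
G1 X0.00 Y28.00 E1.9557
G1 X0.00 Y0.00 E3.0732

At z = 7.92 mm: the cube is present — its section is the full 10.5×28 rectangle. The outline is a single polygon with 4 vertices. Extrusion per mm of travel: 0.4 × 0.24 / (π × 0.875²) = 0.039912. Accumulating E over each segment gives final E = 3.0732.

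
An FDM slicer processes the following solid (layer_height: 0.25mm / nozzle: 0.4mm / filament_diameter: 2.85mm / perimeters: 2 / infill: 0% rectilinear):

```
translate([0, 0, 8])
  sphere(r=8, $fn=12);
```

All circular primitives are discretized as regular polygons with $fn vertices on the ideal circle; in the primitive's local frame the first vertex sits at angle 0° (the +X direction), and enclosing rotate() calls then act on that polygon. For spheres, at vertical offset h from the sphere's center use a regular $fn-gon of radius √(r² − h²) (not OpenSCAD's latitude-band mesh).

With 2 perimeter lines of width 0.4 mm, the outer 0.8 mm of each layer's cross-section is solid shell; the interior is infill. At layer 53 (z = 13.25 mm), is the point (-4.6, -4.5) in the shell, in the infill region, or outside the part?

At z = 13.25 mm: the r=8 sphere contributes a regular 12-gon of circumradius √(8²−5.25²) = 6.036. Overall, the cross-section is a single solid region. The nearest boundary edge runs (-5.23, -3.02)→(-3.02, -5.23); distance from the point to it = 0.60 mm. The point is not inside any of the regions above, so it lies outside the cross-section (0.60 mm from the nearest boundary).

outside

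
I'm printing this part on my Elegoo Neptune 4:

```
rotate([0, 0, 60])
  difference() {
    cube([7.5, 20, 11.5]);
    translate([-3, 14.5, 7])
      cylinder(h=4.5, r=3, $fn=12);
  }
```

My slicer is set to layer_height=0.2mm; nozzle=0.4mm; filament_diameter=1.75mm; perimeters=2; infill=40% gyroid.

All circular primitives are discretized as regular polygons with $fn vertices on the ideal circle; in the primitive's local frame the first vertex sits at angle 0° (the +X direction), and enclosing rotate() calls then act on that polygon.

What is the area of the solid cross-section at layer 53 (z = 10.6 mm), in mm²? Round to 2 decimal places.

150.00 mm²

At z = 10.6 mm: the 7.5×20 cube contributes its full rectangle (area 150.00 mm²); the r=3 cylinder at (-3, 14.5) contributes a regular 12-gon of circumradius 3 (area = (12/2)·3.000²·sin(360°/12) = 27.00 mm²); Taking the first minus the rest: starting from the 7.5×20 cube (150.00 mm²), the r=3 cylinder at (-3, 14.5) misses the remaining region (no effect) — area = 150.00 mm²; (rotated 60° about Z; rotation is an isometry so areas/perimeters/island counts are preserved). Overall, the cross-section is a single solid region. Net area = 150.00 mm².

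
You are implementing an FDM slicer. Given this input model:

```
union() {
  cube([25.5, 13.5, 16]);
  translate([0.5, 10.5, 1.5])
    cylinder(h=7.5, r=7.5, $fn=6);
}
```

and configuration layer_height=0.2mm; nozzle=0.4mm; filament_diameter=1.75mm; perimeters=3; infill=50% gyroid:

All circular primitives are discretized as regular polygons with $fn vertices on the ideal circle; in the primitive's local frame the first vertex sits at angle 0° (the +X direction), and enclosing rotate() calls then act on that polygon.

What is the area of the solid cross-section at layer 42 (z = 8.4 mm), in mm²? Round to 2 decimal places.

At z = 8.4 mm: the cube is present — its section is the full 25.5×13.5 rectangle (area 344.25 mm²); the r=7.5 cylinder at (0.5, 10.5) contributes a regular 6-gon of circumradius 7.5 (area = (6/2)·7.500²·sin(360°/6) = 146.14 mm²); Taking the union: the regions partially overlap — summed areas 490.39 mm² minus the doubly-counted overlap 61.18 mm² gives 429.21 mm² — area = 429.21 mm². Overall, the cross-section is a single solid region. Net area = 429.21 mm².

429.21 mm²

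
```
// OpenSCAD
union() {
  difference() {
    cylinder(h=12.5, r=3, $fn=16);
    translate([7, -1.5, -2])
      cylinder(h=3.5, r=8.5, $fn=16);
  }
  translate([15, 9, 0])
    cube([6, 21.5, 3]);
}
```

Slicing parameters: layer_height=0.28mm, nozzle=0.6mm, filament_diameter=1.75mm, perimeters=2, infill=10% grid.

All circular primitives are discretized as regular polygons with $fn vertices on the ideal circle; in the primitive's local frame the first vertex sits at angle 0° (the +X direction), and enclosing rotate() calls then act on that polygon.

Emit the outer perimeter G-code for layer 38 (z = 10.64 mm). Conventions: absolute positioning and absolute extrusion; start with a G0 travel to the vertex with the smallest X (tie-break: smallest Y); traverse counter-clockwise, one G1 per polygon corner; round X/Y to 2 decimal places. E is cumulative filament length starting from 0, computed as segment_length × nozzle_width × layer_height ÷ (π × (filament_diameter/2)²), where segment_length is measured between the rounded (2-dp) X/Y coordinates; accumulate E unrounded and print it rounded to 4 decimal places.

G0 X-3.00 Y0.00 Z10.64
G1 X-2.77 Y-1.15 E0.0819
G1 X-2.12 Y-2.12 E0.1635
G1 X-1.15 Y-2.77 E0.2450
G1 X0.00 Y-3.00 E0.3269
G1 X1.15 Y-2.77 E0.4089
G1 X2.12 Y-2.12 E0.4904
G1 X2.77 Y-1.15 E0.5720
G1 X3.00 Y0.00 E0.6539
G1 X2.77 Y1.15 E0.7358
G1 X2.12 Y2.12 E0.8173
G1 X1.15 Y2.77 E0.8989
G1 X0.00 Y3.00 E0.9808
G1 X-1.15 Y2.77 E1.0627
G1 X-2.12 Y2.12 E1.1443
G1 X-2.77 Y1.15 E1.2258
G1 X-3.00 Y0.00 E1.3078

At z = 10.64 mm: the r=3 cylinder contributes a regular 16-gon of circumradius 3; the cylinder at (7, -1.5) does not reach this height (z outside [-2, 1.5]); Subtracting the remaining from the first: none of the subtracted shapes is present at this height, so the r=3 cylinder is unchanged — 1 connected region; the cube at (15, 9) is not intersected at this z (z outside [0, 3]); Merging all regions: only that combined region is present, so the union is just that shape — 1 connected region. The outline is a single polygon with 16 vertices. Extrusion per mm of travel: 0.6 × 0.28 / (π × 0.875²) = 0.069846. Accumulating E over each segment gives final E = 1.3078.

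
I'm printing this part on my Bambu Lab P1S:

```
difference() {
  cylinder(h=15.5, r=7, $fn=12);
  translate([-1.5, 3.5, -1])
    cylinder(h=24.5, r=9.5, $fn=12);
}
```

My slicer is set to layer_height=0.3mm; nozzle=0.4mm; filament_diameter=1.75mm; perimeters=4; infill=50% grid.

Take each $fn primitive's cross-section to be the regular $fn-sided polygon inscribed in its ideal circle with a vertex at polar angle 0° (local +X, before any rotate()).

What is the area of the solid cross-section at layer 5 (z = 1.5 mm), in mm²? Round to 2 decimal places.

12.39 mm²

At z = 1.5 mm: the r=7 cylinder contributes a regular 12-gon of circumradius 7 (area = (12/2)·7.000²·sin(360°/12) = 147.00 mm²); the cylinder at (-1.5, 3.5): section is a regular 12-gon, circumradius r=9.5 (area = (12/2)·9.500²·sin(360°/12) = 270.75 mm²); After the difference (first − rest): starting from the r=7 cylinder (147.00 mm²), the r=9.5 cylinder at (-1.5, 3.5) partially overlaps it — only the 134.61 mm² overlap (of its 270.75 mm²) is removed, clipping the outline — area = 12.39 mm². Overall, the cross-section is a single solid region. Net area = 12.39 mm².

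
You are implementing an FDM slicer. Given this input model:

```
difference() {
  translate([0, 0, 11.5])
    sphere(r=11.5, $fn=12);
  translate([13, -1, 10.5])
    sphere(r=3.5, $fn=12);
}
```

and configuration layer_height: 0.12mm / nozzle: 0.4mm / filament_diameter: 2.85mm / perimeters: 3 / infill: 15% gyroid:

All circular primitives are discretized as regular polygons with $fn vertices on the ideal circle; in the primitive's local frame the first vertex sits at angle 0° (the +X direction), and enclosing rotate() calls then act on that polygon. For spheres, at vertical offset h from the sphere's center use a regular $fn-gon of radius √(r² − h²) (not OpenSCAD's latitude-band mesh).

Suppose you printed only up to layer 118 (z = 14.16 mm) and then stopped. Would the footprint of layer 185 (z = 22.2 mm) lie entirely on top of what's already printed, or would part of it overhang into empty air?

entirely on top

Compare the two slices. At z = 14.16: the sphere: section is a regular 12-gon, circumradius = √(r²−h²) = √(11.5²−2.66²) = 11.188 (area = (12/2)·11.188²·sin(360°/12) = 375.52 mm²); the sphere at (13, -1) does not reach this height (|z−center|=3.660 > r=3.5); Subtracting the remaining from the first: none of the subtracted shapes is present at this height, so the r=11.5 sphere is unchanged — area = 375.52 mm². At z = 22.2: the r=11.5 sphere contributes a regular 12-gon of circumradius √(11.5²−10.7²) = 4.214 (area = (12/2)·4.214²·sin(360°/12) = 53.28 mm²); the sphere at (13, -1) is not intersected at this z (|z−center|=11.700 > r=3.5); Subtracting the remaining from the first: none of the subtracted shapes is present at this height, so the r=11.5 sphere is unchanged — area = 53.28 mm². Checking containment: the cross-section at z = 22.2 is a subset of the cross-section at z = 14.16.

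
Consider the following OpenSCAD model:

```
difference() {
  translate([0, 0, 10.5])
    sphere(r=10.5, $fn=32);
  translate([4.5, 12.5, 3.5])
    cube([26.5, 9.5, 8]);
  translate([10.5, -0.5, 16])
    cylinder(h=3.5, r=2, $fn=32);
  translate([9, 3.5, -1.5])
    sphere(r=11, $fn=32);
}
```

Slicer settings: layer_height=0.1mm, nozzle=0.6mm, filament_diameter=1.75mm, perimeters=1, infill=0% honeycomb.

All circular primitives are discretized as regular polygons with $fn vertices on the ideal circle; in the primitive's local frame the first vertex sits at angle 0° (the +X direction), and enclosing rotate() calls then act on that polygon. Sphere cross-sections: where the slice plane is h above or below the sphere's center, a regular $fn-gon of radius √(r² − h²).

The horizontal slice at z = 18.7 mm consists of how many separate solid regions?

At z = 18.7 mm: the r=10.5 sphere contributes a regular 32-gon of circumradius √(10.5²−8.2²) = 6.558; the cube at (4.5, 12.5) does not reach this height (z outside [3.5, 11.5]); the r=2 cylinder at (10.5, -0.5) contributes a regular 32-gon of circumradius 2; the sphere at (9, 3.5) does not reach this height (|z−center|=20.200 > r=11); Taking the first minus the rest: starting from the r=10.5 sphere, the r=2 cylinder at (10.5, -0.5) misses the remaining region (no effect) — 1 connected region. The result has 1 disconnected region.

1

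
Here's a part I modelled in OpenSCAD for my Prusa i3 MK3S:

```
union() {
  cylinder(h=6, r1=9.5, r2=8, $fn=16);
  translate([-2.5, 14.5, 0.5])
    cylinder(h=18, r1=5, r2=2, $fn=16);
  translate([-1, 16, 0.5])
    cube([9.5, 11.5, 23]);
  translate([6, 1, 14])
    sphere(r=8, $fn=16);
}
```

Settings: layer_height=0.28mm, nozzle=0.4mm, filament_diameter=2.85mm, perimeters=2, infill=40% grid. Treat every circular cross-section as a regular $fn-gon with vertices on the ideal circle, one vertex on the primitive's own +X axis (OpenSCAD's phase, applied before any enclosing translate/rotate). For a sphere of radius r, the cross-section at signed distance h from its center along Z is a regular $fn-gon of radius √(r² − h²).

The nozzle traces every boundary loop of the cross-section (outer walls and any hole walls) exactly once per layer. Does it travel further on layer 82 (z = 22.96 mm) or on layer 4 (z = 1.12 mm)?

Layer 82 (z = 22.96): the cone does not reach this height (z outside [0, 6]); the cone at (-2.5, 14.5) is not intersected at this z (z outside [0.5, 18.5]); the 9.5×11.5 cube at (-1, 16) contributes its full rectangle (perimeter 42.00 mm); the sphere at (6, 1) is absent (|z−center|=8.960 > r=8); Combining (union): only the 9.5×11.5 cube at (-1, 16) is present, so the union is just that shape — boundary = 42.00 mm. So its perimeter = 42.00 mm. Layer 4 (z = 1.12): the cone contributes a regular 16-gon of circumradius 9.220 (interpolated between r1=9.5 and r2=8 at t=0.187) (perimeter = 2·16·9.220·sin(180°/16) = 57.56 mm); the cone at (-2.5, 14.5): at t=0.034 of its height the radius interpolates to r₁+(r₂−r₁)t = 4.897, giving a regular 16-gon of that circumradius (perimeter = 2·16·4.897·sin(180°/16) = 30.57 mm); the 9.5×11.5 cube at (-1, 16) contributes its full rectangle (perimeter 42.00 mm); the sphere at (6, 1) is not intersected at this z (|z−center|=12.880 > r=8); Combining (union): the regions partially overlap (shared area 6.36 mm²), so the edge portions inside another operand are dropped and the merged outline is re-measured after clipping — boundary = 119.35 mm. So its perimeter = 119.35 mm. Layer 4 is larger (119.35 vs 42.00 mm).

layer 4 (z = 1.12 mm)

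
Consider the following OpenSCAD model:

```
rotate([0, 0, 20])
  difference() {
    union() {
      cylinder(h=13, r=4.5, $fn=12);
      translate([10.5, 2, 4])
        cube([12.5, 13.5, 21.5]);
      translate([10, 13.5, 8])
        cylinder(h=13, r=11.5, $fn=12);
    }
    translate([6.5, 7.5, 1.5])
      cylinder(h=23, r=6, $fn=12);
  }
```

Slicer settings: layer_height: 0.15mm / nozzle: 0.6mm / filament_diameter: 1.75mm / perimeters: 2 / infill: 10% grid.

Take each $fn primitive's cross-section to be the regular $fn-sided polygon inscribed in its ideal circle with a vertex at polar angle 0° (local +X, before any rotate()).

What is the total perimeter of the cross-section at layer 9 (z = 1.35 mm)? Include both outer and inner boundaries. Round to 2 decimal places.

27.95 mm

At z = 1.35 mm: the cylinder: section is a regular 12-gon, circumradius r=4.5 (perimeter = 2·12·4.500·sin(180°/12) = 27.95 mm); the cube at (10.5, 2) is absent (z outside [4, 25.5]); the cylinder at (10, 13.5) is absent (z outside [8, 21]); Merging all regions: only the r=4.5 cylinder is present, so the union is just that shape — boundary = 27.95 mm; the cylinder at (6.5, 7.5) does not reach this height (z outside [1.5, 24.5]); After the difference (first − rest): none of the subtracted shapes is present at this height, so that combined region is unchanged — boundary = 27.95 mm; (whole slice rotated 20° about Z — lengths, areas and connectivity unchanged). Overall, the cross-section is a single solid region. Total boundary length (outer) = 27.95 mm.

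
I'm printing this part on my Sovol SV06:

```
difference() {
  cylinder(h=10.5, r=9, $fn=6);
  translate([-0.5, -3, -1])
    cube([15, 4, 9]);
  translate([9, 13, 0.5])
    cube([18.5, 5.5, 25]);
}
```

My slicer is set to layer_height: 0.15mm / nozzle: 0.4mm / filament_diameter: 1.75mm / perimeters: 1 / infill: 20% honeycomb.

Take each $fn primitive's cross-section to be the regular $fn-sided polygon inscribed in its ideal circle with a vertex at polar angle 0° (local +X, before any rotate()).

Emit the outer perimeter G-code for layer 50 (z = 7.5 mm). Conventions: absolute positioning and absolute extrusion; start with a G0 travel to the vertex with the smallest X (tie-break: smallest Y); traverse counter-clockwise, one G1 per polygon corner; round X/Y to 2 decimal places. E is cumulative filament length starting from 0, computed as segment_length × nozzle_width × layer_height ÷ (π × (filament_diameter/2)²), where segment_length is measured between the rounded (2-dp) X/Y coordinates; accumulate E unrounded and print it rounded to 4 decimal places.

G0 X-9.00 Y0.00 Z7.50
G1 X-4.50 Y-7.79 E0.2244
G1 X4.50 Y-7.79 E0.4489
G1 X7.27 Y-3.00 E0.5869
G1 X-0.50 Y-3.00 E0.7808
G1 X-0.50 Y1.00 E0.8806
G1 X8.42 Y1.00 E1.1031
G1 X4.50 Y7.79 E1.2986
G1 X-4.50 Y7.79 E1.5231
G1 X-9.00 Y0.00 E1.7476

At z = 7.5 mm: the cylinder: section is a regular 6-gon, circumradius r=9; the cube at (-0.5, -3) is present — its section is the full 15×4 rectangle; the 18.5×5.5 cube at (9, 13) contributes its full rectangle; Taking the first minus the rest: starting from the r=9 cylinder, the 15×4 cube at (-0.5, -3) partially overlaps it — only the 35.11 mm² overlap (of its 60.00 mm²) is removed, clipping the outline; the 18.5×5.5 cube at (9, 13) misses the remaining region (no effect) — 1 connected region. The outline is a single polygon with 9 vertices. Extrusion per mm of travel: 0.4 × 0.15 / (π × 0.875²) = 0.024945. Accumulating E over each segment gives final E = 1.7476.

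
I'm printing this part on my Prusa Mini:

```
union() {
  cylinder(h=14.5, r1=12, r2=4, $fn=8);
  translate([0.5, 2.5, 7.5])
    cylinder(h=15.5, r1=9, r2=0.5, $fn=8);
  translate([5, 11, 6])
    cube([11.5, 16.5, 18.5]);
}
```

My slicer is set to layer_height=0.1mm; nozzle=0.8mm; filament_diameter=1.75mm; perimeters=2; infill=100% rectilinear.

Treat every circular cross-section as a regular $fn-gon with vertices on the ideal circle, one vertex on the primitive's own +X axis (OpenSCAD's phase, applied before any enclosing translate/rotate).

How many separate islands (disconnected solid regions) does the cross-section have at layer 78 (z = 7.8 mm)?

2

At z = 7.8 mm: the cone: at t=0.538 of its height the radius interpolates to r₁+(r₂−r₁)t = 7.697, giving a regular 8-gon of that circumradius; the cone at (0.5, 2.5): at t=0.019 of its height the radius interpolates to r₁+(r₂−r₁)t = 8.835, giving a regular 8-gon of that circumradius; the 11.5×16.5 cube at (5, 11) contributes its full rectangle; Taking the union: the regions partially overlap (shared area 150.14 mm²), so overlapping operands fuse into one piece — 2 connected regions. Overall, the cross-section has 2 separate islands. Island count = 2.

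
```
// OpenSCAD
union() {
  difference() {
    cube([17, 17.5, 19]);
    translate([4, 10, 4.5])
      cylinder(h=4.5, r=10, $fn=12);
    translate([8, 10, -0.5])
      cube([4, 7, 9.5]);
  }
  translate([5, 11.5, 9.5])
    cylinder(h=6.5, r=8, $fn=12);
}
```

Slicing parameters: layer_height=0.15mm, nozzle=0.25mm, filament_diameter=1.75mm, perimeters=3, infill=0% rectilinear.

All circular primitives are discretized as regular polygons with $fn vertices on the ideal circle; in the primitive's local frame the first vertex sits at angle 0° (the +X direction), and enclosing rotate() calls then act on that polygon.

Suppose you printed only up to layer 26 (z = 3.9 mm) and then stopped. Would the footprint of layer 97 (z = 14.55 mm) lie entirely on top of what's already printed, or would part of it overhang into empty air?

Compare the two slices. At z = 3.9: the cube (footprint 17×17.5) is included at this height (area 297.50 mm²); the cylinder at (4, 10) is not intersected at this z (z outside [4.5, 9]); the cube at (8, 10) (footprint 4×7) is included at this height (area 28.00 mm²); After the difference (first − rest): starting from the 17×17.5 cube (297.50 mm²), the 4×7 cube at (8, 10) lies wholly inside it (removes its full 28.00 mm² and its 22.00 mm outline becomes a hole wall) — area = 269.50 mm²; the cylinder at (5, 11.5) does not reach this height (z outside [9.5, 16]); Combining (union): only the result so far is present, so the union is just that shape — area = 269.50 mm². At z = 14.55: the cube (footprint 17×17.5) is included at this height (area 297.50 mm²); the cylinder at (4, 10) is absent (z outside [4.5, 9]); the cube at (8, 10) is absent (z outside [-0.5, 9]); After the difference (first − rest): none of the subtracted shapes is present at this height, so the 17×17.5 cube is unchanged — area = 297.50 mm²; the r=8 cylinder at (5, 11.5) contributes a regular 12-gon of circumradius 8 (area = (12/2)·8.000²·sin(360°/12) = 192.00 mm²); Taking the union: the regions partially overlap — summed areas 489.50 mm² minus the doubly-counted overlap 155.99 mm² gives 333.51 mm² — area = 333.51 mm². Checking containment: at z = 14.55 the cross-section extends beyond the z = 3.9 cross-section by about 64.01 mm².

part overhangs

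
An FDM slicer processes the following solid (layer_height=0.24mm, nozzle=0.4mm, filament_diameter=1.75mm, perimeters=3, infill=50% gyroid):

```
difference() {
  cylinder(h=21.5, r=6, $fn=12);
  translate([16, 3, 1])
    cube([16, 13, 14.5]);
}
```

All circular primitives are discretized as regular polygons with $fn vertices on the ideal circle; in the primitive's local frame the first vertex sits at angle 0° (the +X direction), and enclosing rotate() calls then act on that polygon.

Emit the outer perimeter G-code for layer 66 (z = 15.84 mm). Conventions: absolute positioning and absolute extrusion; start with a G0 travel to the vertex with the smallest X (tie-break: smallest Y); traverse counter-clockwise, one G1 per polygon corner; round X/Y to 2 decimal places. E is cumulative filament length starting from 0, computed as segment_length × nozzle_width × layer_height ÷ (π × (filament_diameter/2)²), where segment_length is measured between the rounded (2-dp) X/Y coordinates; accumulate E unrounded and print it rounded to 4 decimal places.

At z = 15.84 mm: the r=6 cylinder gives a regular 12-gon of circumradius 6 (constant along its height); the cube at (16, 3) is not intersected at this z (z outside [1, 15.5]); After the difference (first − rest): none of the subtracted shapes is present at this height, so the r=6 cylinder is unchanged — 1 connected region. The outline is a single polygon with 12 vertices. Extrusion per mm of travel: 0.4 × 0.24 / (π × 0.875²) = 0.039912. Accumulating E over each segment gives final E = 1.4881.

G0 X-6.00 Y0.00 Z15.84
G1 X-5.20 Y-3.00 E0.1239
G1 X-3.00 Y-5.20 E0.2481
G1 X0.00 Y-6.00 E0.3720
G1 X3.00 Y-5.20 E0.4959
G1 X5.20 Y-3.00 E0.6201
G1 X6.00 Y0.00 E0.7440
G1 X5.20 Y3.00 E0.8680
G1 X3.00 Y5.20 E0.9921
G1 X0.00 Y6.00 E1.1161
G1 X-3.00 Y5.20 E1.2400
G1 X-5.20 Y3.00 E1.3642
G1 X-6.00 Y0.00 E1.4881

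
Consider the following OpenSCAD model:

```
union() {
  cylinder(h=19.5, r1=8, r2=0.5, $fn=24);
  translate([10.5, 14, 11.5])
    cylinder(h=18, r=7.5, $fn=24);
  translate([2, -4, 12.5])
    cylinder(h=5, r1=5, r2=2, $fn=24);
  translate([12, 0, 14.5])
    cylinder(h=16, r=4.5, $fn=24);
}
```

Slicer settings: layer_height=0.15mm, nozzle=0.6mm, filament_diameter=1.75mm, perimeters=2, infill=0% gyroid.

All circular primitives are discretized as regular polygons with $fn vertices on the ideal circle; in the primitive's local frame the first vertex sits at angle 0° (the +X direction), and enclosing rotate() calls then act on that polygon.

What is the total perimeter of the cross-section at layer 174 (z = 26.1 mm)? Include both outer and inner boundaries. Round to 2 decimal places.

75.18 mm

At z = 26.1 mm: the cone does not reach this height (z outside [0, 19.5]); the r=7.5 cylinder at (10.5, 14) gives a regular 24-gon of circumradius 7.5 (constant along its height) (perimeter = 2·24·7.500·sin(180°/24) = 46.99 mm); the cone at (2, -4) is not intersected at this z (z outside [12.5, 17.5]); the r=4.5 cylinder at (12, 0) gives a regular 24-gon of circumradius 4.5 (constant along its height) (perimeter = 2·24·4.500·sin(180°/24) = 28.19 mm); Merging all regions: the 2 present regions are separate (no shared area or edge), so areas and boundary lengths simply add and each stays a separate island — boundary = 75.18 mm. Overall, the cross-section has 2 separate islands. Total boundary length (outer) = 75.18 mm.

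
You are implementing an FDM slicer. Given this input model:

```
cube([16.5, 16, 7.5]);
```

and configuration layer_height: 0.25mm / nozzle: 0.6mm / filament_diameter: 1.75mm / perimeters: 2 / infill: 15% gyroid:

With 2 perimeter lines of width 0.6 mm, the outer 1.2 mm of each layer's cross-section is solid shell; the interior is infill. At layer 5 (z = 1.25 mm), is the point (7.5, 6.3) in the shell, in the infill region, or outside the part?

infill

At z = 1.25 mm: the cube is present — its section is the full 16.5×16 rectangle. Overall, the cross-section is a single solid region. The nearest boundary edge runs (0.00, 0.00)→(16.50, 0.00); distance from the point to it = 6.30 mm. The point is inside the cross-section and 6.30 mm from the nearest boundary — more than the 1.2 mm shell width (2 × 0.6), so it's in the infill interior.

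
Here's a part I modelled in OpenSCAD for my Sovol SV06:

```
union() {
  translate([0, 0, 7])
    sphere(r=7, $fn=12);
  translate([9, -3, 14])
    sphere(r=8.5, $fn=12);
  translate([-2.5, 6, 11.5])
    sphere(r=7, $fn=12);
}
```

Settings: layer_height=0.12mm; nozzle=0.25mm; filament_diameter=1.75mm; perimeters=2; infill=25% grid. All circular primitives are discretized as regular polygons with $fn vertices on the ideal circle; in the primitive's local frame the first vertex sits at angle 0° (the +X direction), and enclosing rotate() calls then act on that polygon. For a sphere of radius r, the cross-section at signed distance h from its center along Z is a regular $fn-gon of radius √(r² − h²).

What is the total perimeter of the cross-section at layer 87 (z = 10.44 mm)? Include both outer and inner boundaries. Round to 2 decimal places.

At z = 10.44 mm: the r=7 sphere slices to a regular 12-gon of circumradius 6.096 (√(r²−h²) with h=3.44 from center) (perimeter = 2·12·6.096·sin(180°/12) = 37.87 mm); the r=8.5 sphere at (9, -3) slices to a regular 12-gon of circumradius 7.719 (√(r²−h²) with h=3.56 from center) (perimeter = 2·12·7.719·sin(180°/12) = 47.95 mm); the r=7 sphere at (-2.5, 6) slices to a regular 12-gon of circumradius 6.919 (√(r²−h²) with h=1.06 from center) (perimeter = 2·12·6.919·sin(180°/12) = 42.98 mm); Merging all regions: the regions partially overlap (shared area 74.20 mm²), so the edge portions inside another operand are dropped and the merged outline is re-measured after clipping — boundary = 80.78 mm. Overall, the cross-section is a single solid region. Total boundary length (outer) = 80.78 mm.

80.78 mm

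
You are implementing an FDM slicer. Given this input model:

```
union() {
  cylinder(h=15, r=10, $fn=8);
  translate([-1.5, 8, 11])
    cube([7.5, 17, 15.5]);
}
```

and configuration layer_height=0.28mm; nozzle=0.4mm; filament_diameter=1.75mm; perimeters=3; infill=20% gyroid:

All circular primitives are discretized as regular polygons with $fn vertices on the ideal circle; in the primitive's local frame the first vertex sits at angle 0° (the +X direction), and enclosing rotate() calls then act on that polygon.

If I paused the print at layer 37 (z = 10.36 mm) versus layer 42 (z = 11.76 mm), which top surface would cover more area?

Layer 37 (z = 10.36): the r=10 cylinder gives a regular 8-gon of circumradius 10 (constant along its height) (area = (8/2)·10.000²·sin(360°/8) = 282.84 mm²); the cube at (-1.5, 8) is not intersected at this z (z outside [11, 26.5]); Taking the union: only the r=10 cylinder is present, so the union is just that shape — area = 282.84 mm². So its area = 282.84 mm². Layer 42 (z = 11.76): the cylinder: section is a regular 8-gon, circumradius r=10 (area = (8/2)·10.000²·sin(360°/8) = 282.84 mm²); the cube at (-1.5, 8) is present — its section is the full 7.5×17 rectangle (area 127.50 mm²); Taking the union: the regions partially overlap — summed areas 410.34 mm² minus the doubly-counted overlap 7.36 mm² gives 402.98 mm² — area = 402.98 mm². So its area = 402.98 mm². Layer 42 is larger (402.98 vs 282.84 mm²).

layer 42 (z = 11.76 mm)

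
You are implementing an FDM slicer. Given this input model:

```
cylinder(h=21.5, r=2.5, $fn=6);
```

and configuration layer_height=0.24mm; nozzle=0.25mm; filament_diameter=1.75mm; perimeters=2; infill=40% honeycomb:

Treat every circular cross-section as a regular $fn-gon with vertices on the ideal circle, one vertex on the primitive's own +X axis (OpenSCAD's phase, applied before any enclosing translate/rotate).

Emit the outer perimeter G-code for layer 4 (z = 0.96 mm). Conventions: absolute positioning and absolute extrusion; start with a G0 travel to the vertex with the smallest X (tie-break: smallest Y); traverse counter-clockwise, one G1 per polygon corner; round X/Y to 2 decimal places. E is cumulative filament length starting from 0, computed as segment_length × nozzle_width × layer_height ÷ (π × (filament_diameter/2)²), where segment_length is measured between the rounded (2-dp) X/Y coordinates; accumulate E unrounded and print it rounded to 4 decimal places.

G0 X-2.50 Y0.00 Z0.96
G1 X-1.25 Y-2.17 E0.0625
G1 X1.25 Y-2.17 E0.1248
G1 X2.50 Y0.00 E0.1873
G1 X1.25 Y2.17 E0.2498
G1 X-1.25 Y2.17 E0.3121
G1 X-2.50 Y0.00 E0.3746

At z = 0.96 mm: the r=2.5 cylinder gives a regular 6-gon of circumradius 2.5 (constant along its height). The outline is a single polygon with 6 vertices. Extrusion per mm of travel: 0.25 × 0.24 / (π × 0.875²) = 0.024945. Accumulating E over each segment gives final E = 0.3746.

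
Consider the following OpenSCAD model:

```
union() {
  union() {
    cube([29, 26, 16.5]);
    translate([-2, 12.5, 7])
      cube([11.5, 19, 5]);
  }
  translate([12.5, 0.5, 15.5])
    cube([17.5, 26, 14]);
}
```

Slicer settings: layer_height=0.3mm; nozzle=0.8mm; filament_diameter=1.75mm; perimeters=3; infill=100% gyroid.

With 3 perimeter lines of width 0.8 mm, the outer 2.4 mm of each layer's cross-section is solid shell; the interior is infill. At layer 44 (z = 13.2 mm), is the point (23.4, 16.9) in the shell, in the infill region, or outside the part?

At z = 13.2 mm: the 29×26 cube contributes its full rectangle; the cube at (-2, 12.5) is absent (z outside [7, 12]); Taking the union: only the 29×26 cube is present, so the union is just that shape — 1 connected region; the cube at (12.5, 0.5) is not intersected at this z (z outside [15.5, 29.5]); Taking the union: only that combined region is present, so the union is just that shape — 1 connected region. Overall, the cross-section is a single solid region. The nearest boundary edge runs (29.00, 0.00)→(29.00, 26.00); distance from the point to it = 5.60 mm. The point is inside the cross-section and 5.60 mm from the nearest boundary — more than the 2.4 mm shell width (3 × 0.8), so it's in the infill interior.

infill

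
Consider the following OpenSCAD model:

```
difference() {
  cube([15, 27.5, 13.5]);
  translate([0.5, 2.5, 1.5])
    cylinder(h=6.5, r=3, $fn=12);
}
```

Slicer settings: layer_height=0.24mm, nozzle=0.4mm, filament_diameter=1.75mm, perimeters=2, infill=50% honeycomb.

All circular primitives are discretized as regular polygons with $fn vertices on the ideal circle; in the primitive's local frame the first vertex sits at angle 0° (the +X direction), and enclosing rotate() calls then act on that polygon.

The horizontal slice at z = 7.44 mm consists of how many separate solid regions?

At z = 7.44 mm: the 15×27.5 cube contributes its full rectangle; the r=3 cylinder at (0.5, 2.5) contributes a regular 12-gon of circumradius 3; Subtracting the remaining from the first: starting from the 15×27.5 cube, the r=3 cylinder at (0.5, 2.5) partially overlaps it — only the 15.76 mm² overlap (of its 27.00 mm²) is removed, clipping the outline — 1 connected region. The result has 1 disconnected region.

1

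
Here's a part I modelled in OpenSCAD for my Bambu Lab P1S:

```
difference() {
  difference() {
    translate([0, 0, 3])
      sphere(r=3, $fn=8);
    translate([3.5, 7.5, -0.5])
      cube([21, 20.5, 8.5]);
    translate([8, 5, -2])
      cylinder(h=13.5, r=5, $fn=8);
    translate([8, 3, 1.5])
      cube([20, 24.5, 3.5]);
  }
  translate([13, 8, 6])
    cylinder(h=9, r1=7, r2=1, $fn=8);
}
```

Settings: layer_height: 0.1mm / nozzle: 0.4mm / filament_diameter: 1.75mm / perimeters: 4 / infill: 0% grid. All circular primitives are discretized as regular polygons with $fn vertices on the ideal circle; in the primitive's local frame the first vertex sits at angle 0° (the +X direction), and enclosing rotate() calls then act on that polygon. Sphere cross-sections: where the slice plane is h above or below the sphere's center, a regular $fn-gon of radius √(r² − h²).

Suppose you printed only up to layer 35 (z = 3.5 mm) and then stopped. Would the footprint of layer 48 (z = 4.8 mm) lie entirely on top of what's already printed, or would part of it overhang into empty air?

entirely on top

Compare the two slices. At z = 3.5: the r=3 sphere slices to a regular 8-gon of circumradius 2.958 (√(r²−h²) with h=0.5 from center) (area = (8/2)·2.958²·sin(360°/8) = 24.75 mm²); the 21×20.5 cube at (3.5, 7.5) contributes its full rectangle (area 430.50 mm²); the r=5 cylinder at (8, 5) contributes a regular 8-gon of circumradius 5 (area = (8/2)·5.000²·sin(360°/8) = 70.71 mm²); the cube at (8, 3) is present — its section is the full 20×24.5 rectangle (area 490.00 mm²); Taking the first minus the rest: starting from the r=3 sphere (24.75 mm²), the 21×20.5 cube at (3.5, 7.5) misses the remaining region (no effect); the r=5 cylinder at (8, 5) misses the remaining region (no effect); the 20×24.5 cube at (8, 3) misses the remaining region (no effect) — area = 24.75 mm²; the cone at (13, 8) does not reach this height (z outside [6, 15]); Taking the first minus the rest: none of the subtracted shapes is present at this height, so that combined region is unchanged — area = 24.75 mm². At z = 4.8: the r=3 sphere slices to a regular 8-gon of circumradius 2.400 (√(r²−h²) with h=1.8 from center) (area = (8/2)·2.400²·sin(360°/8) = 16.29 mm²); the cube at (3.5, 7.5) is present — its section is the full 21×20.5 rectangle (area 430.50 mm²); the r=5 cylinder at (8, 5) gives a regular 8-gon of circumradius 5 (constant along its height) (area = (8/2)·5.000²·sin(360°/8) = 70.71 mm²); the cube at (8, 3) is present — its section is the full 20×24.5 rectangle (area 490.00 mm²); After the difference (first − rest): starting from the r=3 sphere (16.29 mm²), the 21×20.5 cube at (3.5, 7.5) misses the remaining region (no effect); the r=5 cylinder at (8, 5) misses the remaining region (no effect); the 20×24.5 cube at (8, 3) misses the remaining region (no effect) — area = 16.29 mm²; the cone at (13, 8) is absent (z outside [6, 15]); Subtracting the remaining from the first: none of the subtracted shapes is present at this height, so that combined region is unchanged — area = 16.29 mm². Checking containment: the cross-section at z = 4.8 is a subset of the cross-section at z = 3.5.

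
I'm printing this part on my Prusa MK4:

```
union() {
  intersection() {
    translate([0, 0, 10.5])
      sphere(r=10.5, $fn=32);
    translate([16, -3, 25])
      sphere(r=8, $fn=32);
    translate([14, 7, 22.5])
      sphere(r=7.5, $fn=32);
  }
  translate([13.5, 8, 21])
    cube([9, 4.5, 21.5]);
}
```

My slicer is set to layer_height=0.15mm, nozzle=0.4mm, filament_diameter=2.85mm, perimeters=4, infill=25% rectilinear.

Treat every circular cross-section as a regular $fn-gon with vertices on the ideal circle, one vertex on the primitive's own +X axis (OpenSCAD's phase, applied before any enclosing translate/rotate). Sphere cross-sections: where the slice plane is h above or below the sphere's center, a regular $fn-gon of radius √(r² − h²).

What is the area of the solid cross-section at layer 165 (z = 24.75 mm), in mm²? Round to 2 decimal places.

At z = 24.75 mm: the sphere is not intersected at this z (|z−center|=14.250 > r=10.5); the sphere at (16, -3): section is a regular 32-gon, circumradius = √(r²−h²) = √(8²−0.25²) = 7.996 (area = (32/2)·7.996²·sin(360°/32) = 199.58 mm²); the sphere at (14, 7): section is a regular 32-gon, circumradius = √(r²−h²) = √(7.5²−2.25²) = 7.155 (area = (32/2)·7.155²·sin(360°/32) = 159.78 mm²); Keeping only the common overlap: at least one operand is absent at this height, so nothing remains; the cube at (13.5, 8) (footprint 9×4.5) is included at this height (area 40.50 mm²); Merging all regions: only the 9×4.5 cube at (13.5, 8) is present, so the union is just that shape — area = 40.50 mm². Overall, the cross-section is a single solid region. Net area = 40.50 mm².

40.50 mm²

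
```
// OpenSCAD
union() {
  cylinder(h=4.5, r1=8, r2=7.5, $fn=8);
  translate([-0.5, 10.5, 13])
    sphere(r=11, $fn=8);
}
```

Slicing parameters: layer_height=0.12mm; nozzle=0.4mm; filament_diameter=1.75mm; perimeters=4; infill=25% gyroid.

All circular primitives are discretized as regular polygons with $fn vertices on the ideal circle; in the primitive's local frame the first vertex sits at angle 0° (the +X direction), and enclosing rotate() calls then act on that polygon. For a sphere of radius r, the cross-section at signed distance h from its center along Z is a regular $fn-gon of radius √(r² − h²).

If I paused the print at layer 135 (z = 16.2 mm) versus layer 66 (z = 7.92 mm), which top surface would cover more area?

layer 135 (z = 16.2 mm)

Layer 135 (z = 16.2): the cone does not reach this height (z outside [0, 4.5]); the r=11 sphere at (-0.5, 10.5) contributes a regular 8-gon of circumradius √(11²−3.2²) = 10.524 (area = (8/2)·10.524²·sin(360°/8) = 313.28 mm²); Taking the union: only the r=11 sphere at (-0.5, 10.5) is present, so the union is just that shape — area = 313.28 mm². So its area = 313.28 mm². Layer 66 (z = 7.92): the cone is absent (z outside [0, 4.5]); the r=11 sphere at (-0.5, 10.5) slices to a regular 8-gon of circumradius 9.757 (√(r²−h²) with h=5.08 from center) (area = (8/2)·9.757²·sin(360°/8) = 269.25 mm²); Merging all regions: only the r=11 sphere at (-0.5, 10.5) is present, so the union is just that shape — area = 269.25 mm². So its area = 269.25 mm². Layer 135 is larger (313.28 vs 269.25 mm²).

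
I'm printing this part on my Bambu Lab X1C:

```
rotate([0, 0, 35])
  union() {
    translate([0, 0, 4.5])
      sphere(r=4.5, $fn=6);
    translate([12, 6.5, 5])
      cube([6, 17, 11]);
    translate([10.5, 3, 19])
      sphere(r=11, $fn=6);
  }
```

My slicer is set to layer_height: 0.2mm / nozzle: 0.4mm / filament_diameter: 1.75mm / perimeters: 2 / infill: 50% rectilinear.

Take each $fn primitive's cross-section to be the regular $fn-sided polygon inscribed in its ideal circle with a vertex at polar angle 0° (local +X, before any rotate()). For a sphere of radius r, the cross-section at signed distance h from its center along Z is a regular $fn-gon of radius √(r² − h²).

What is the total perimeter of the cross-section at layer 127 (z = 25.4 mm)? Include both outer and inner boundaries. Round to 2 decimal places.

At z = 25.4 mm: the sphere is not intersected at this z (|z−center|=20.900 > r=4.5); the cube at (12, 6.5) is not intersected at this z (z outside [5, 16]); the r=11 sphere at (10.5, 3) contributes a regular 6-gon of circumradius √(11²−6.4²) = 8.947 (perimeter = 2·6·8.947·sin(180°/6) = 53.68 mm); Taking the union: only the r=11 sphere at (10.5, 3) is present, so the union is just that shape — boundary = 53.68 mm; (whole slice rotated 35° about Z — lengths, areas and connectivity unchanged). Overall, the cross-section is a single solid region. Total boundary length (outer) = 53.68 mm.

53.68 mm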